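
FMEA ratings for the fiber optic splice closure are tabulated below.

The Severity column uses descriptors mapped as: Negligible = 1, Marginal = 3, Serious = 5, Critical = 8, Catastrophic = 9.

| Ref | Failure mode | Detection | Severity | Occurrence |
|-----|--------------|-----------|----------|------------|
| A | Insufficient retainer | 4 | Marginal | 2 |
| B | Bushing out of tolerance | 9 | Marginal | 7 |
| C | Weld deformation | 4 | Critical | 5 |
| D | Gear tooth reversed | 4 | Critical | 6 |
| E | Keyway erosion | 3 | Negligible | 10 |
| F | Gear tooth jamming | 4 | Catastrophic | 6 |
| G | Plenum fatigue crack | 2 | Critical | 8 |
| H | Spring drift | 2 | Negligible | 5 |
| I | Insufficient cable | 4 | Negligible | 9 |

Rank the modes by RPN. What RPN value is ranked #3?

189

RPN = Severity × Occurrence × Detection:
  A: 3 × 2 × 4 = 24
  B: 3 × 7 × 9 = 189
  C: 8 × 5 × 4 = 160
  D: 8 × 6 × 4 = 192
  E: 1 × 10 × 3 = 30
  F: 9 × 6 × 4 = 216
  G: 8 × 8 × 2 = 128
  H: 1 × 5 × 2 = 10
  I: 1 × 9 × 4 = 36
Sorted descending: 216, 192, 189, 160, 128, 36, 30, 24, 10.
The third-highest RPN is 189 (B).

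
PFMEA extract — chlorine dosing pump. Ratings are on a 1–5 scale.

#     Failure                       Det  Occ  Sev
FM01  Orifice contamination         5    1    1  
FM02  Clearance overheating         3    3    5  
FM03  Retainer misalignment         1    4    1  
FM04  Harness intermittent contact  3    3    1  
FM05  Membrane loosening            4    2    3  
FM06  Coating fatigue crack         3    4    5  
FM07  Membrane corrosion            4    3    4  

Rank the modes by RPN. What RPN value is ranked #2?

RPN = Severity × Occurrence × Detection:
  FM01: 1 × 1 × 5 = 5
  FM02: 5 × 3 × 3 = 45
  FM03: 1 × 4 × 1 = 4
  FM04: 1 × 3 × 3 = 9
  FM05: 3 × 2 × 4 = 24
  FM06: 5 × 4 × 3 = 60
  FM07: 4 × 3 × 4 = 48
Sorted descending: 60, 48, 45, 24, 9, 5, 4.
The second-highest RPN is 48 (FM07).

48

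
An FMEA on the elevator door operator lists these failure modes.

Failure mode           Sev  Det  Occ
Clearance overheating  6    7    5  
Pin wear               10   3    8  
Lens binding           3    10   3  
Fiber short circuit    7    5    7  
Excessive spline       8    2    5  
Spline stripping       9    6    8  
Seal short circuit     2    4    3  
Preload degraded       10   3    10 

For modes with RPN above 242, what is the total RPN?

RPN = Severity × Occurrence × Detection:
  Clearance overheating: 6 × 5 × 7 = 210
  Pin wear: 10 × 8 × 3 = 240
  Lens binding: 3 × 3 × 10 = 90
  Fiber short circuit: 7 × 7 × 5 = 245
  Excessive spline: 8 × 5 × 2 = 80
  Spline stripping: 9 × 8 × 6 = 432
  Seal short circuit: 2 × 3 × 4 = 24
  Preload degraded: 10 × 10 × 3 = 300
RPN > 242: Fiber short circuit (245), Spline stripping (432), Preload degraded (300).
Sum: 245 + 432 + 300 = 977.

977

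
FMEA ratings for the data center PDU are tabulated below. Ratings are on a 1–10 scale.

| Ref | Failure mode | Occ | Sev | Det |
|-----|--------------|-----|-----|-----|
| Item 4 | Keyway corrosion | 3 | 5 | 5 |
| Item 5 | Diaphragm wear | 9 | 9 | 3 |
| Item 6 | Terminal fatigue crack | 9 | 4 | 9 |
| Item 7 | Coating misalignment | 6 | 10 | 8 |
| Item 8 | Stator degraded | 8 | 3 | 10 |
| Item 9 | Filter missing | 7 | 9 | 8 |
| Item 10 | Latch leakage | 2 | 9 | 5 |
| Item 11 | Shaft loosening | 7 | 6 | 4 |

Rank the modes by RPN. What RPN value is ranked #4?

RPN = Severity × Occurrence × Detection:
  Item 4: 5 × 3 × 5 = 75
  Item 5: 9 × 9 × 3 = 243
  Item 6: 4 × 9 × 9 = 324
  Item 7: 10 × 6 × 8 = 480
  Item 8: 3 × 8 × 10 = 240
  Item 9: 9 × 7 × 8 = 504
  Item 10: 9 × 2 × 5 = 90
  Item 11: 6 × 7 × 4 = 168
Sorted descending: 504, 480, 324, 243, 240, 168, 90, 75.
The fourth-highest RPN is 243 (Item 5).

243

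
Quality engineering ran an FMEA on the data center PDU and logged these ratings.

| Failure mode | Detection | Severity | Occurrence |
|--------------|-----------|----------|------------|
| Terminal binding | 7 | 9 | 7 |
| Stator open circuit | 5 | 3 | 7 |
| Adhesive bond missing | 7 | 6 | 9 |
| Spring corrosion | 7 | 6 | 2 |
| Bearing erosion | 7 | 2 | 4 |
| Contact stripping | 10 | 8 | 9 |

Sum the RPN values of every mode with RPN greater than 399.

RPN = Severity × Occurrence × Detection:
  Terminal binding: 9 × 7 × 7 = 441
  Stator open circuit: 3 × 7 × 5 = 105
  Adhesive bond missing: 6 × 9 × 7 = 378
  Spring corrosion: 6 × 2 × 7 = 84
  Bearing erosion: 2 × 4 × 7 = 56
  Contact stripping: 8 × 9 × 10 = 720
RPN > 399: Terminal binding (441), Contact stripping (720).
Sum: 441 + 720 = 1161.

1161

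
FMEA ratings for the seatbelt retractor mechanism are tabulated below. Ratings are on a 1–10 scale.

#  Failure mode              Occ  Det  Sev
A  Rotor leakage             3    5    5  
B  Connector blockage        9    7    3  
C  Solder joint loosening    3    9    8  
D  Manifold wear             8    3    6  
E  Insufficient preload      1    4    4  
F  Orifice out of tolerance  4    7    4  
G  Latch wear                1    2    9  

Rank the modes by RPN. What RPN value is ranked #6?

18

RPN = Severity × Occurrence × Detection:
  A: 5 × 3 × 5 = 75
  B: 3 × 9 × 7 = 189
  C: 8 × 3 × 9 = 216
  D: 6 × 8 × 3 = 144
  E: 4 × 1 × 4 = 16
  F: 4 × 4 × 7 = 112
  G: 9 × 1 × 2 = 18
Sorted descending: 216, 189, 144, 112, 75, 18, 16.
The sixth-highest RPN is 18 (G).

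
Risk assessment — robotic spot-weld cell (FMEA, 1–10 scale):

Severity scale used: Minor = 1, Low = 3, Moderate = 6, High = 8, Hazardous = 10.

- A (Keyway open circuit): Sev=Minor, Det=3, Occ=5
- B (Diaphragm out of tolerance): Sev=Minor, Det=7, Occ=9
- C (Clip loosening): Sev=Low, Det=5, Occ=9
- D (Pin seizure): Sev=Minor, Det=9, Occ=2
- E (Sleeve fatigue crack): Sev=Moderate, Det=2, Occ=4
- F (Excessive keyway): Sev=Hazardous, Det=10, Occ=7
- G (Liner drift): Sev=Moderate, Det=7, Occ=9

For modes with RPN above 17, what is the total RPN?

RPN = Severity × Occurrence × Detection:
  A: 1 × 5 × 3 = 15
  B: 1 × 9 × 7 = 63
  C: 3 × 9 × 5 = 135
  D: 1 × 2 × 9 = 18
  E: 6 × 4 × 2 = 48
  F: 10 × 7 × 10 = 700
  G: 6 × 9 × 7 = 378
RPN > 17: B (63), C (135), D (18), E (48), F (700), G (378).
Sum: 63 + 135 + 18 + 48 + 700 + 378 = 1342.

1342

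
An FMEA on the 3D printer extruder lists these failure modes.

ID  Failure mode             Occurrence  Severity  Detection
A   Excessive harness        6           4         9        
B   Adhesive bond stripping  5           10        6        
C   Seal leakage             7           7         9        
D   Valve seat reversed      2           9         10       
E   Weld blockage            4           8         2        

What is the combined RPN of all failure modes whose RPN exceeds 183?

RPN = Severity × Occurrence × Detection:
  A: 4 × 6 × 9 = 216
  B: 10 × 5 × 6 = 300
  C: 7 × 7 × 9 = 441
  D: 9 × 2 × 10 = 180
  E: 8 × 4 × 2 = 64
RPN > 183: A (216), B (300), C (441).
Sum: 216 + 300 + 441 = 957.

957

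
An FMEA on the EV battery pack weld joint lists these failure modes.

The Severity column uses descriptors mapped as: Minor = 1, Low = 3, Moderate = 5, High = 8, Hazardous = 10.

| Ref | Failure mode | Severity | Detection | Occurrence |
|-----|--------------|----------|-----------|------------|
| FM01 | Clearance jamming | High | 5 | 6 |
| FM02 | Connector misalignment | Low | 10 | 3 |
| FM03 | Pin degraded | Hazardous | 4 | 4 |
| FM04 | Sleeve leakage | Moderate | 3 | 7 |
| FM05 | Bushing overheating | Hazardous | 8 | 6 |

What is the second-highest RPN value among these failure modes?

240

RPN = Severity × Occurrence × Detection:
  FM01: 8 × 6 × 5 = 240
  FM02: 3 × 3 × 10 = 90
  FM03: 10 × 4 × 4 = 160
  FM04: 5 × 7 × 3 = 105
  FM05: 10 × 6 × 8 = 480
Sorted descending: 480, 240, 160, 105, 90.
The second-highest RPN is 240 (FM01).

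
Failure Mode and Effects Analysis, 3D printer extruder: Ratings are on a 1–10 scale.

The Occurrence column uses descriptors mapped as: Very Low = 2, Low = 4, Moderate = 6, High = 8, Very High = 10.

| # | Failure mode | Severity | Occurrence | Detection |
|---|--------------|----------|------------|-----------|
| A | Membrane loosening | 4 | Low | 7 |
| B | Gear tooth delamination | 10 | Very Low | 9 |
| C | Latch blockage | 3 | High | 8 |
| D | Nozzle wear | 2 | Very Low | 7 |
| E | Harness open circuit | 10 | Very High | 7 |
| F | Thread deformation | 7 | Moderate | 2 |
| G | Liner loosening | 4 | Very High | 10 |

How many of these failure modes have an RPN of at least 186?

3

RPN = Severity × Occurrence × Detection:
  A: 4 × 4 × 7 = 112
  B: 10 × 2 × 9 = 180
  C: 3 × 8 × 8 = 192
  D: 2 × 2 × 7 = 28
  E: 10 × 10 × 7 = 700
  F: 7 × 6 × 2 = 84
  G: 4 × 10 × 10 = 400
Modes with RPN ≥ 186: C (192), E (700), G (400) → 3.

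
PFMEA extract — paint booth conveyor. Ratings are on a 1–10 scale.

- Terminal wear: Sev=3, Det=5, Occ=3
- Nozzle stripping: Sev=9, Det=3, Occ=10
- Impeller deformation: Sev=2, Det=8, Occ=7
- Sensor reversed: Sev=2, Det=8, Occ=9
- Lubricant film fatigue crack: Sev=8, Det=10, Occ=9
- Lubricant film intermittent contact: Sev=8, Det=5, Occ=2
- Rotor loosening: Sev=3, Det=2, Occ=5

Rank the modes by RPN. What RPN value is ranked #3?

144

RPN = Severity × Occurrence × Detection:
  Terminal wear: 3 × 3 × 5 = 45
  Nozzle stripping: 9 × 10 × 3 = 270
  Impeller deformation: 2 × 7 × 8 = 112
  Sensor reversed: 2 × 9 × 8 = 144
  Lubricant film fatigue crack: 8 × 9 × 10 = 720
  Lubricant film intermittent contact: 8 × 2 × 5 = 80
  Rotor loosening: 3 × 5 × 2 = 30
Sorted descending: 720, 270, 144, 112, 80, 45, 30.
The third-highest RPN is 144 (Sensor reversed).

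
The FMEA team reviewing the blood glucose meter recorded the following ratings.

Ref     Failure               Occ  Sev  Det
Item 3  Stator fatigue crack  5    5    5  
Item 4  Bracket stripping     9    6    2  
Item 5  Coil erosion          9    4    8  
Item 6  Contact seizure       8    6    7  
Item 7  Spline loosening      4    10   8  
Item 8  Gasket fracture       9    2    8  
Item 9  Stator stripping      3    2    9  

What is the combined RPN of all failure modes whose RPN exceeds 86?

1321

RPN = Severity × Occurrence × Detection:
  Item 3: 5 × 5 × 5 = 125
  Item 4: 6 × 9 × 2 = 108
  Item 5: 4 × 9 × 8 = 288
  Item 6: 6 × 8 × 7 = 336
  Item 7: 10 × 4 × 8 = 320
  Item 8: 2 × 9 × 8 = 144
  Item 9: 2 × 3 × 9 = 54
RPN > 86: Item 3 (125), Item 4 (108), Item 5 (288), Item 6 (336), Item 7 (320), Item 8 (144).
Sum: 125 + 108 + 288 + 336 + 320 + 144 = 1321.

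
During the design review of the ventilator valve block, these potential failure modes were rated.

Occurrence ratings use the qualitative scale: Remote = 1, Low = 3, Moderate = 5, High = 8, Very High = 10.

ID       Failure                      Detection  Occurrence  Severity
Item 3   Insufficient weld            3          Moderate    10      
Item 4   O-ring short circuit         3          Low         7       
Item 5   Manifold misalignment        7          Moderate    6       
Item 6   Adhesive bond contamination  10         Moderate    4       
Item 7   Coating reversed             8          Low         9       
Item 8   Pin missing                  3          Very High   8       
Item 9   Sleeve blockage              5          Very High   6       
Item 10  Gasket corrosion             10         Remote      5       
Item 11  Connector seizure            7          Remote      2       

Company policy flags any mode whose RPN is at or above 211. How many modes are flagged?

3

RPN = Severity × Occurrence × Detection:
  Item 3: 10 × 5 × 3 = 150
  Item 4: 7 × 3 × 3 = 63
  Item 5: 6 × 5 × 7 = 210
  Item 6: 4 × 5 × 10 = 200
  Item 7: 9 × 3 × 8 = 216
  Item 8: 8 × 10 × 3 = 240
  Item 9: 6 × 10 × 5 = 300
  Item 10: 5 × 1 × 10 = 50
  Item 11: 2 × 1 × 7 = 14
Modes with RPN ≥ 211: Item 7 (216), Item 8 (240), Item 9 (300) → 3.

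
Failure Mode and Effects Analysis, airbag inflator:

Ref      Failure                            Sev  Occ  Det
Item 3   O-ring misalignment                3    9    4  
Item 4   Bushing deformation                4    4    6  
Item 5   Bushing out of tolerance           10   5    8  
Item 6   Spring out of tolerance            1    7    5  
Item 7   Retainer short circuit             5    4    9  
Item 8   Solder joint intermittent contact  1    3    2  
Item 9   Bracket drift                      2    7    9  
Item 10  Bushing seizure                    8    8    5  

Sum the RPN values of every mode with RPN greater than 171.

900

RPN = Severity × Occurrence × Detection:
  Item 3: 3 × 9 × 4 = 108
  Item 4: 4 × 4 × 6 = 96
  Item 5: 10 × 5 × 8 = 400
  Item 6: 1 × 7 × 5 = 35
  Item 7: 5 × 4 × 9 = 180
  Item 8: 1 × 3 × 2 = 6
  Item 9: 2 × 7 × 9 = 126
  Item 10: 8 × 8 × 5 = 320
RPN > 171: Item 5 (400), Item 7 (180), Item 10 (320).
Sum: 400 + 180 + 320 = 900.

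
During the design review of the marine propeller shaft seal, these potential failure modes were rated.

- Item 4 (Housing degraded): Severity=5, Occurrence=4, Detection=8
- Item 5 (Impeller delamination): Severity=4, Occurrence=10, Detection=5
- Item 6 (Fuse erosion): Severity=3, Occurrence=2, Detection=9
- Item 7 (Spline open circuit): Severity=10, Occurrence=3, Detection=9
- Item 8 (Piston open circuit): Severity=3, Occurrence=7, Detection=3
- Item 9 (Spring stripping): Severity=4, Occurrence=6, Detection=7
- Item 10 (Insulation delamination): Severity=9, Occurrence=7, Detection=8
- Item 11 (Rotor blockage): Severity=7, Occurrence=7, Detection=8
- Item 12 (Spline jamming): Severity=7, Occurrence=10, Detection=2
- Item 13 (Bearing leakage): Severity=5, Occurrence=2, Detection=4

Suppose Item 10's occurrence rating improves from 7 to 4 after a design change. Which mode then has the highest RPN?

RPN = Severity × Occurrence × Detection:
  Item 4: 5 × 4 × 8 = 160
  Item 5: 4 × 10 × 5 = 200
  Item 6: 3 × 2 × 9 = 54
  Item 7: 10 × 3 × 9 = 270
  Item 8: 3 × 7 × 3 = 63
  Item 9: 4 × 6 × 7 = 168
  Item 10: 9 × 7 × 8 = 504
  Item 11: 7 × 7 × 8 = 392
  Item 12: 7 × 10 × 2 = 140
  Item 13: 5 × 2 × 4 = 40
After action: Item 10 → 9 × 4 × 8 = 288.
Revised RPNs: Item 11=392, Item 10=288, Item 7=270, Item 5=200, Item 9=168, Item 4=160, Item 12=140, Item 8=63, Item 6=54, Item 13=40.
Highest is now Item 11 (392).

Item 11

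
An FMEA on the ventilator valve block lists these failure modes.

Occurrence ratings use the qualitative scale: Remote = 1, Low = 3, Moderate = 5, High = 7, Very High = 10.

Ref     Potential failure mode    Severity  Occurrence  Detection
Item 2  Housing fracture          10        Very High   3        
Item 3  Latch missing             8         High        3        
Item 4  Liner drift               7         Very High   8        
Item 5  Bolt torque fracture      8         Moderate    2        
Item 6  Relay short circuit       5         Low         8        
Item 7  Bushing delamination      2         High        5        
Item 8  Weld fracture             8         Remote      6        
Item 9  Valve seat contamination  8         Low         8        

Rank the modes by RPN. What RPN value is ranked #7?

70

RPN = Severity × Occurrence × Detection:
  Item 2: 10 × 10 × 3 = 300
  Item 3: 8 × 7 × 3 = 168
  Item 4: 7 × 10 × 8 = 560
  Item 5: 8 × 5 × 2 = 80
  Item 6: 5 × 3 × 8 = 120
  Item 7: 2 × 7 × 5 = 70
  Item 8: 8 × 1 × 6 = 48
  Item 9: 8 × 3 × 8 = 192
Sorted descending: 560, 300, 192, 168, 120, 80, 70, 48.
The seventh-highest RPN is 70 (Item 7).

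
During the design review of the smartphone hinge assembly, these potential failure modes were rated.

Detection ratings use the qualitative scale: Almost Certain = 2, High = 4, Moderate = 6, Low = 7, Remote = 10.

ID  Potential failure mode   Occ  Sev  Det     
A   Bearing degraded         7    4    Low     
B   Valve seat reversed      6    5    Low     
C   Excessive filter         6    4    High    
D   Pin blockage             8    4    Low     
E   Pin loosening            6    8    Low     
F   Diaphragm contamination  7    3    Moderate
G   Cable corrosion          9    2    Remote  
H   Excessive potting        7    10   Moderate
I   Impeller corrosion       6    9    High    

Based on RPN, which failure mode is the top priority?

RPN = Severity × Occurrence × Detection:
  A: 4 × 7 × 7 = 196
  B: 5 × 6 × 7 = 210
  C: 4 × 6 × 4 = 96
  D: 4 × 8 × 7 = 224
  E: 8 × 6 × 7 = 336
  F: 3 × 7 × 6 = 126
  G: 2 × 9 × 10 = 180
  H: 10 × 7 × 6 = 420
  I: 9 × 6 × 4 = 216
Highest RPN is 420 → H.

H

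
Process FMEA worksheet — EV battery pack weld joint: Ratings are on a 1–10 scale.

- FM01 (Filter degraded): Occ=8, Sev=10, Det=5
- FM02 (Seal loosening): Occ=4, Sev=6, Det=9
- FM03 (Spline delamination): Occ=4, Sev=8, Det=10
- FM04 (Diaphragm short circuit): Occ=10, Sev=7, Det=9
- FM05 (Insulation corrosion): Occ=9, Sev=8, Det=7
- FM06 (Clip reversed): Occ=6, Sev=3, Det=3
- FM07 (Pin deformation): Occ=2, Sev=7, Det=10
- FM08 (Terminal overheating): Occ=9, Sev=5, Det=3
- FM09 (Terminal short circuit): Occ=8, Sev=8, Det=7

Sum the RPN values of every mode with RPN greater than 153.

2518

RPN = Severity × Occurrence × Detection:
  FM01: 10 × 8 × 5 = 400
  FM02: 6 × 4 × 9 = 216
  FM03: 8 × 4 × 10 = 320
  FM04: 7 × 10 × 9 = 630
  FM05: 8 × 9 × 7 = 504
  FM06: 3 × 6 × 3 = 54
  FM07: 7 × 2 × 10 = 140
  FM08: 5 × 9 × 3 = 135
  FM09: 8 × 8 × 7 = 448
RPN > 153: FM01 (400), FM02 (216), FM03 (320), FM04 (630), FM05 (504), FM09 (448).
Sum: 400 + 216 + 320 + 630 + 504 + 448 = 2518.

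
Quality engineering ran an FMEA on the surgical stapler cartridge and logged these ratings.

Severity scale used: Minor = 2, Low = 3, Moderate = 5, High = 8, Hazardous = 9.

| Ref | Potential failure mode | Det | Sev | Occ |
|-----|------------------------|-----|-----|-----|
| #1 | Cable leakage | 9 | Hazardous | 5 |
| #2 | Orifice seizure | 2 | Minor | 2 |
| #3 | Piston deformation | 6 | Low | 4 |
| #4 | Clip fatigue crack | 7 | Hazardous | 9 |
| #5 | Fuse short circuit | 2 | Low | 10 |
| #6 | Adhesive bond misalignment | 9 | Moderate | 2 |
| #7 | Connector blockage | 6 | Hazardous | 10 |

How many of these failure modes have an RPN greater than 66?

RPN = Severity × Occurrence × Detection:
  #1: 9 × 5 × 9 = 405
  #2: 2 × 2 × 2 = 8
  #3: 3 × 4 × 6 = 72
  #4: 9 × 9 × 7 = 567
  #5: 3 × 10 × 2 = 60
  #6: 5 × 2 × 9 = 90
  #7: 9 × 10 × 6 = 540
Modes with RPN > 66: #1 (405), #3 (72), #4 (567), #6 (90), #7 (540) → 5.

5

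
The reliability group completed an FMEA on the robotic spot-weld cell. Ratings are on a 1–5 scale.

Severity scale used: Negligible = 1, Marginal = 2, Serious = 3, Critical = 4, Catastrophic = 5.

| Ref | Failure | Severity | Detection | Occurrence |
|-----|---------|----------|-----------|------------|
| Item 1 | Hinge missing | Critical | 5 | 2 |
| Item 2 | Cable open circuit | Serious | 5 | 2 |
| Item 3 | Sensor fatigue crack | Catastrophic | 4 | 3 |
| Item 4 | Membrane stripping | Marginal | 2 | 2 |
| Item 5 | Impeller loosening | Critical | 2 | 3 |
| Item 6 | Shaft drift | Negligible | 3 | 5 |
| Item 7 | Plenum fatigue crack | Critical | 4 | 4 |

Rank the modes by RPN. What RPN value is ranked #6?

RPN = Severity × Occurrence × Detection:
  Item 1: 4 × 2 × 5 = 40
  Item 2: 3 × 2 × 5 = 30
  Item 3: 5 × 3 × 4 = 60
  Item 4: 2 × 2 × 2 = 8
  Item 5: 4 × 3 × 2 = 24
  Item 6: 1 × 5 × 3 = 15
  Item 7: 4 × 4 × 4 = 64
Sorted descending: 64, 60, 40, 30, 24, 15, 8.
The sixth-highest RPN is 15 (Item 6).

15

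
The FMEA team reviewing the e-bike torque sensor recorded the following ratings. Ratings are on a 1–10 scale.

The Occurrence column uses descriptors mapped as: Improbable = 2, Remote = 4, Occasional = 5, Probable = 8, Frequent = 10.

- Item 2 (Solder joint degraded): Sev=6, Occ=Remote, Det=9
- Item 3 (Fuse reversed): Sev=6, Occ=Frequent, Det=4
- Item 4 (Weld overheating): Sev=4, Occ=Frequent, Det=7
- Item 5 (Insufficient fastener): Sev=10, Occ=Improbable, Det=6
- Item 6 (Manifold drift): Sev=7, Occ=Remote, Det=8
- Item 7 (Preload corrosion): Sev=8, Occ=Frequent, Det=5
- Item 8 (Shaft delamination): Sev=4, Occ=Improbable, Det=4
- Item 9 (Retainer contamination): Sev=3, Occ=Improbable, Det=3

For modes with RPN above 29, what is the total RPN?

RPN = Severity × Occurrence × Detection:
  Item 2: 6 × 4 × 9 = 216
  Item 3: 6 × 10 × 4 = 240
  Item 4: 4 × 10 × 7 = 280
  Item 5: 10 × 2 × 6 = 120
  Item 6: 7 × 4 × 8 = 224
  Item 7: 8 × 10 × 5 = 400
  Item 8: 4 × 2 × 4 = 32
  Item 9: 3 × 2 × 3 = 18
RPN > 29: Item 2 (216), Item 3 (240), Item 4 (280), Item 5 (120), Item 6 (224), Item 7 (400), Item 8 (32).
Sum: 216 + 240 + 280 + 120 + 224 + 400 + 32 = 1512.

1512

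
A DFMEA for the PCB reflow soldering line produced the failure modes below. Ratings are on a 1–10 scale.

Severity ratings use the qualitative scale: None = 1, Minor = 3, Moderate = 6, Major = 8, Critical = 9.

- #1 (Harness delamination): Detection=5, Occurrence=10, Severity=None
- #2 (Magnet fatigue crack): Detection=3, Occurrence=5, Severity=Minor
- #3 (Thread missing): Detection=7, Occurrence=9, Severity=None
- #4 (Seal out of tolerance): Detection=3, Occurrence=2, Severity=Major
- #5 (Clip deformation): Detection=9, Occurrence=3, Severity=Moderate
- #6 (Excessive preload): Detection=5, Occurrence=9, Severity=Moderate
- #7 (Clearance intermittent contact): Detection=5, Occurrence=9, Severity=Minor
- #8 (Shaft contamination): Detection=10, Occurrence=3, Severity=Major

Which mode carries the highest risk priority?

#6

RPN = Severity × Occurrence × Detection:
  #1: 1 × 10 × 5 = 50
  #2: 3 × 5 × 3 = 45
  #3: 1 × 9 × 7 = 63
  #4: 8 × 2 × 3 = 48
  #5: 6 × 3 × 9 = 162
  #6: 6 × 9 × 5 = 270
  #7: 3 × 9 × 5 = 135
  #8: 8 × 3 × 10 = 240
Highest RPN is 270 → #6.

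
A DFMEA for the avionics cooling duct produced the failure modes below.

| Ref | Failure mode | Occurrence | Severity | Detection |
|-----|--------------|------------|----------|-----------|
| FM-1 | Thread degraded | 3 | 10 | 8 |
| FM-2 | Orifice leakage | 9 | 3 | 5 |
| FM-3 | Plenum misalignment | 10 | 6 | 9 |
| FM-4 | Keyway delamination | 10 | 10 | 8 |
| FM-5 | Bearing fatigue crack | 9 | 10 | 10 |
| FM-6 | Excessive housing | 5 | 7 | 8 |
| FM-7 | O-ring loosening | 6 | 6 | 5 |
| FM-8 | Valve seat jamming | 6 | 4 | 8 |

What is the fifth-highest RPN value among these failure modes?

RPN = Severity × Occurrence × Detection:
  FM-1: 10 × 3 × 8 = 240
  FM-2: 3 × 9 × 5 = 135
  FM-3: 6 × 10 × 9 = 540
  FM-4: 10 × 10 × 8 = 800
  FM-5: 10 × 9 × 10 = 900
  FM-6: 7 × 5 × 8 = 280
  FM-7: 6 × 6 × 5 = 180
  FM-8: 4 × 6 × 8 = 192
Sorted descending: 900, 800, 540, 280, 240, 192, 180, 135.
The fifth-highest RPN is 240 (FM-1).

240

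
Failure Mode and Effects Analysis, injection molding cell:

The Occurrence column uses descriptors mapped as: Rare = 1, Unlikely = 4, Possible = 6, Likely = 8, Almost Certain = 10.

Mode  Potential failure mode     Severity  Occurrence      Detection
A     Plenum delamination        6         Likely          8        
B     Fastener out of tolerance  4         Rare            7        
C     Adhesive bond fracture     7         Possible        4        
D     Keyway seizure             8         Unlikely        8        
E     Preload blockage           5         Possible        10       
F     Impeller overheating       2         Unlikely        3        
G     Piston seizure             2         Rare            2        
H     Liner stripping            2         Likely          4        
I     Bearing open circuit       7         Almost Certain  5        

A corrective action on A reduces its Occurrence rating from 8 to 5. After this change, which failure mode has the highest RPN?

RPN = Severity × Occurrence × Detection:
  A: 6 × 8 × 8 = 384
  B: 4 × 1 × 7 = 28
  C: 7 × 6 × 4 = 168
  D: 8 × 4 × 8 = 256
  E: 5 × 6 × 10 = 300
  F: 2 × 4 × 3 = 24
  G: 2 × 1 × 2 = 4
  H: 2 × 8 × 4 = 64
  I: 7 × 10 × 5 = 350
After action: A → 6 × 5 × 8 = 240.
Revised RPNs: I=350, E=300, D=256, A=240, C=168, H=64, B=28, F=24, G=4.
Highest is now I (350).

I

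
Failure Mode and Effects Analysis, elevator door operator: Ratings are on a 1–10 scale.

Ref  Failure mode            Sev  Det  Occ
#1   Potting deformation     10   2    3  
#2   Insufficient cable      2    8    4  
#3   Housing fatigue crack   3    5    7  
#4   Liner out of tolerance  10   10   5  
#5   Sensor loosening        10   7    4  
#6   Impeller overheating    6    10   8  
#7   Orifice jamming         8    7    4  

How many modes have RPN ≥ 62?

6

RPN = Severity × Occurrence × Detection:
  #1: 10 × 3 × 2 = 60
  #2: 2 × 4 × 8 = 64
  #3: 3 × 7 × 5 = 105
  #4: 10 × 5 × 10 = 500
  #5: 10 × 4 × 7 = 280
  #6: 6 × 8 × 10 = 480
  #7: 8 × 4 × 7 = 224
Modes with RPN ≥ 62: #2 (64), #3 (105), #4 (500), #5 (280), #6 (480), #7 (224) → 6.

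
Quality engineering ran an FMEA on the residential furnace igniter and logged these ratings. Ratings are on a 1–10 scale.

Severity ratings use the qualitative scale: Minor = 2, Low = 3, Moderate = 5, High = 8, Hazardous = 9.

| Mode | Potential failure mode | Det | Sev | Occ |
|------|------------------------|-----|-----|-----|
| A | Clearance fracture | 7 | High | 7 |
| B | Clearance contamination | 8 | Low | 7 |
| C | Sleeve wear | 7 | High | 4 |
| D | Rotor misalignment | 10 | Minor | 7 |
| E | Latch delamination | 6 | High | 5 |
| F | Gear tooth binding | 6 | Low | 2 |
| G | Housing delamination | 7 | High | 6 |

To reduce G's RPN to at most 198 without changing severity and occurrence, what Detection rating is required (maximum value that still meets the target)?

G: S=8, O=6, D=7 → current RPN = 336.
Fixed product = 48. Need 48 × D ≤ 198, so D ≤ 198/48 = 4.12.
Maximum integer Detection rating = 4 (gives RPN 192; D=5 would give 240 > 198).

4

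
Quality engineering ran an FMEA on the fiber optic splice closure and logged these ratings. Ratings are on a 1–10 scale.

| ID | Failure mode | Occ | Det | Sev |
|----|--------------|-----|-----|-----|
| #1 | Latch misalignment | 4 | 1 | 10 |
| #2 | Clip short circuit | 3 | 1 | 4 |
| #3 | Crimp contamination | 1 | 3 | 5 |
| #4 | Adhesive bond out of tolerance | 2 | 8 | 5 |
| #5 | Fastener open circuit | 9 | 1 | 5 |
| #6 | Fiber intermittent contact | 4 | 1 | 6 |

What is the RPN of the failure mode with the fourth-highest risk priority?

24

RPN = Severity × Occurrence × Detection:
  #1: 10 × 4 × 1 = 40
  #2: 4 × 3 × 1 = 12
  #3: 5 × 1 × 3 = 15
  #4: 5 × 2 × 8 = 80
  #5: 5 × 9 × 1 = 45
  #6: 6 × 4 × 1 = 24
Sorted descending: 80, 45, 40, 24, 15, 12.
The fourth-highest RPN is 24 (#6).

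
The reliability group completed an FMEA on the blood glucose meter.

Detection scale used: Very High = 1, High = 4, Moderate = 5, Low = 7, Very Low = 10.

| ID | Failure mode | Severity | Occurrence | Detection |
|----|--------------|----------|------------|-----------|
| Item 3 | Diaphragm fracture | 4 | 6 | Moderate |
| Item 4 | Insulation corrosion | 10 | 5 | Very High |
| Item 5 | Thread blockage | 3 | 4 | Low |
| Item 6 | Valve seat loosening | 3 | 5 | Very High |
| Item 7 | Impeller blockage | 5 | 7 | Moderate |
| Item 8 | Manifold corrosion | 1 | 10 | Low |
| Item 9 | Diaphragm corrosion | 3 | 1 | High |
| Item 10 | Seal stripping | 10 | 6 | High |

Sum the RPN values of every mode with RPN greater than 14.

RPN = Severity × Occurrence × Detection:
  Item 3: 4 × 6 × 5 = 120
  Item 4: 10 × 5 × 1 = 50
  Item 5: 3 × 4 × 7 = 84
  Item 6: 3 × 5 × 1 = 15
  Item 7: 5 × 7 × 5 = 175
  Item 8: 1 × 10 × 7 = 70
  Item 9: 3 × 1 × 4 = 12
  Item 10: 10 × 6 × 4 = 240
RPN > 14: Item 3 (120), Item 4 (50), Item 5 (84), Item 6 (15), Item 7 (175), Item 8 (70), Item 10 (240).
Sum: 120 + 50 + 84 + 15 + 175 + 70 + 240 = 754.

754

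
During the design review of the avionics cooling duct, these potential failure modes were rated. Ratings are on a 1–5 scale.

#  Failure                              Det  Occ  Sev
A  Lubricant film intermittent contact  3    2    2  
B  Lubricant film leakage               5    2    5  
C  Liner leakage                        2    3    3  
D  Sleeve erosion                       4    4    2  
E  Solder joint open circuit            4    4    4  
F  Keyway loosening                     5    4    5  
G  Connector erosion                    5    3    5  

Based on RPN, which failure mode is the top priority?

F

RPN = Severity × Occurrence × Detection:
  A: 2 × 2 × 3 = 12
  B: 5 × 2 × 5 = 50
  C: 3 × 3 × 2 = 18
  D: 2 × 4 × 4 = 32
  E: 4 × 4 × 4 = 64
  F: 5 × 4 × 5 = 100
  G: 5 × 3 × 5 = 75
Highest RPN is 100 → F.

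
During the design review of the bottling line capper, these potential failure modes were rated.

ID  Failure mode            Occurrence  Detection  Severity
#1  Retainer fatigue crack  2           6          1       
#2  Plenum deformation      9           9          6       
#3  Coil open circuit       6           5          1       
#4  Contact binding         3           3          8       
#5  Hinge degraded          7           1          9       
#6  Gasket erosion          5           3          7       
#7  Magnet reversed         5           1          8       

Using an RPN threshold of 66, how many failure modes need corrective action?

RPN = Severity × Occurrence × Detection:
  #1: 1 × 2 × 6 = 12
  #2: 6 × 9 × 9 = 486
  #3: 1 × 6 × 5 = 30
  #4: 8 × 3 × 3 = 72
  #5: 9 × 7 × 1 = 63
  #6: 7 × 5 × 3 = 105
  #7: 8 × 5 × 1 = 40
Modes with RPN ≥ 66: #2 (486), #4 (72), #6 (105) → 3.

3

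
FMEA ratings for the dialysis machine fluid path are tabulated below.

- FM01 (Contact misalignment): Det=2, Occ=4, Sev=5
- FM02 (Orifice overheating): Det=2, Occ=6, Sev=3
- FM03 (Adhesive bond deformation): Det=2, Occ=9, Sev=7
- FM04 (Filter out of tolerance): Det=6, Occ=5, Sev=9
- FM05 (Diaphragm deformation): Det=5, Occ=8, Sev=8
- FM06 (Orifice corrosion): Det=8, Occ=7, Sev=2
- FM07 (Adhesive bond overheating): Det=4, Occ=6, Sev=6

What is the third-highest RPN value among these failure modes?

RPN = Severity × Occurrence × Detection:
  FM01: 5 × 4 × 2 = 40
  FM02: 3 × 6 × 2 = 36
  FM03: 7 × 9 × 2 = 126
  FM04: 9 × 5 × 6 = 270
  FM05: 8 × 8 × 5 = 320
  FM06: 2 × 7 × 8 = 112
  FM07: 6 × 6 × 4 = 144
Sorted descending: 320, 270, 144, 126, 112, 40, 36.
The third-highest RPN is 144 (FM07).

144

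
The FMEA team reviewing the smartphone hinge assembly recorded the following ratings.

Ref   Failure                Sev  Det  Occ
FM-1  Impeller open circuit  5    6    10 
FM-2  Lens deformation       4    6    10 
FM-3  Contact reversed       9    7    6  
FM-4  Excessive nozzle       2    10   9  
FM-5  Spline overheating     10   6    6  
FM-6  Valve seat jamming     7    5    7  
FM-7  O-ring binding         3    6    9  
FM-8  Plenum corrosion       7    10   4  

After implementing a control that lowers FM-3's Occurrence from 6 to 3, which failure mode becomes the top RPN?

FM-5

RPN = Severity × Occurrence × Detection:
  FM-1: 5 × 10 × 6 = 300
  FM-2: 4 × 10 × 6 = 240
  FM-3: 9 × 6 × 7 = 378
  FM-4: 2 × 9 × 10 = 180
  FM-5: 10 × 6 × 6 = 360
  FM-6: 7 × 7 × 5 = 245
  FM-7: 3 × 9 × 6 = 162
  FM-8: 7 × 4 × 10 = 280
After action: FM-3 → 9 × 3 × 7 = 189.
Revised RPNs: FM-5=360, FM-1=300, FM-8=280, FM-6=245, FM-2=240, FM-3=189, FM-4=180, FM-7=162.
Highest is now FM-5 (360).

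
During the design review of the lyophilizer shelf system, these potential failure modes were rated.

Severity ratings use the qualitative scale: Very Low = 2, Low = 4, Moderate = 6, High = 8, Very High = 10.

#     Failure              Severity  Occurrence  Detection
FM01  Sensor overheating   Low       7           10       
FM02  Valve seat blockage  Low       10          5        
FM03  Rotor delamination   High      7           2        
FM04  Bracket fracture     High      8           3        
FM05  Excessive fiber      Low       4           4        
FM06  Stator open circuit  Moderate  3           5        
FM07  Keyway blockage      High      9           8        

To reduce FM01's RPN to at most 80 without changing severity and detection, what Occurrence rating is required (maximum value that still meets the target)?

FM01: S=4, O=7, D=10 → current RPN = 280.
Fixed product = 40. Need 40 × O ≤ 80, so O ≤ 80/40 = 2.00.
Maximum integer Occurrence rating = 2 (gives RPN 80; O=3 would give 120 > 80).

2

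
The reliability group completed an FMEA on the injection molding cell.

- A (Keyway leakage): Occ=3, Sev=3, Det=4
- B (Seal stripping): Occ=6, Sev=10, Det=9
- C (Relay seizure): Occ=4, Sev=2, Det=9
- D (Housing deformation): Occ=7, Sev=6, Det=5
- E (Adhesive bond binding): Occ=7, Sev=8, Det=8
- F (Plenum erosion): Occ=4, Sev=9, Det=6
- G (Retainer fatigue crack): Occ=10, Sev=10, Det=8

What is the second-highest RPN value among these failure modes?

540

RPN = Severity × Occurrence × Detection:
  A: 3 × 3 × 4 = 36
  B: 10 × 6 × 9 = 540
  C: 2 × 4 × 9 = 72
  D: 6 × 7 × 5 = 210
  E: 8 × 7 × 8 = 448
  F: 9 × 4 × 6 = 216
  G: 10 × 10 × 8 = 800
Sorted descending: 800, 540, 448, 216, 210, 72, 36.
The second-highest RPN is 540 (B).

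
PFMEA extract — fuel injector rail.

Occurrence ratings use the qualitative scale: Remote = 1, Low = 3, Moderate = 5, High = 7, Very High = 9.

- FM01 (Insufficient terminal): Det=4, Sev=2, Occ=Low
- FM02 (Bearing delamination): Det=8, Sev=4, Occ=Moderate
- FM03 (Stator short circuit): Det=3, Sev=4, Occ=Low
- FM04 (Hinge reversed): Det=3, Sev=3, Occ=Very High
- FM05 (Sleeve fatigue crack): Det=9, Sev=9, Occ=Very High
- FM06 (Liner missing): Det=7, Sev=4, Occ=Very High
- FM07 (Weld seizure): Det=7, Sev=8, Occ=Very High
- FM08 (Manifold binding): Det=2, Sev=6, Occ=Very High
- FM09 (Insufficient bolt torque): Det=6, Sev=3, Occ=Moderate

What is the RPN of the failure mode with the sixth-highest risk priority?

RPN = Severity × Occurrence × Detection:
  FM01: 2 × 3 × 4 = 24
  FM02: 4 × 5 × 8 = 160
  FM03: 4 × 3 × 3 = 36
  FM04: 3 × 9 × 3 = 81
  FM05: 9 × 9 × 9 = 729
  FM06: 4 × 9 × 7 = 252
  FM07: 8 × 9 × 7 = 504
  FM08: 6 × 9 × 2 = 108
  FM09: 3 × 5 × 6 = 90
Sorted descending: 729, 504, 252, 160, 108, 90, 81, 36, 24.
The sixth-highest RPN is 90 (FM09).

90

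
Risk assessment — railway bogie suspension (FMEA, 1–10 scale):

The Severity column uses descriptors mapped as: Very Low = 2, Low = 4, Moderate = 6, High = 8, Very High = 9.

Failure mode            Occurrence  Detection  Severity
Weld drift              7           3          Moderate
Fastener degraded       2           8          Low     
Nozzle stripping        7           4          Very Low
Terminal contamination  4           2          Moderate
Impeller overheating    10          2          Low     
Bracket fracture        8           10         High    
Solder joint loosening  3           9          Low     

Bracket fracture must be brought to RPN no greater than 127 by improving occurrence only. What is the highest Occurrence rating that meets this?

Bracket fracture: S=8, O=8, D=10 → current RPN = 640.
Fixed product = 80. Need 80 × O ≤ 127, so O ≤ 127/80 = 1.59.
Maximum integer Occurrence rating = 1 (gives RPN 80; O=2 would give 160 > 127).

1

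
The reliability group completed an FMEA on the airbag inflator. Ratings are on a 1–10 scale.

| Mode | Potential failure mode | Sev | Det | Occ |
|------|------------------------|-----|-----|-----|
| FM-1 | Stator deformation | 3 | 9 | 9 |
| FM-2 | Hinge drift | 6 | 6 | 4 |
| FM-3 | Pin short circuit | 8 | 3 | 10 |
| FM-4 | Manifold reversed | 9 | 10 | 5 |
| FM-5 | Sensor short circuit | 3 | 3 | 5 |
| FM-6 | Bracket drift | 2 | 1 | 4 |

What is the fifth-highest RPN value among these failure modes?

45

RPN = Severity × Occurrence × Detection:
  FM-1: 3 × 9 × 9 = 243
  FM-2: 6 × 4 × 6 = 144
  FM-3: 8 × 10 × 3 = 240
  FM-4: 9 × 5 × 10 = 450
  FM-5: 3 × 5 × 3 = 45
  FM-6: 2 × 4 × 1 = 8
Sorted descending: 450, 243, 240, 144, 45, 8.
The fifth-highest RPN is 45 (FM-5).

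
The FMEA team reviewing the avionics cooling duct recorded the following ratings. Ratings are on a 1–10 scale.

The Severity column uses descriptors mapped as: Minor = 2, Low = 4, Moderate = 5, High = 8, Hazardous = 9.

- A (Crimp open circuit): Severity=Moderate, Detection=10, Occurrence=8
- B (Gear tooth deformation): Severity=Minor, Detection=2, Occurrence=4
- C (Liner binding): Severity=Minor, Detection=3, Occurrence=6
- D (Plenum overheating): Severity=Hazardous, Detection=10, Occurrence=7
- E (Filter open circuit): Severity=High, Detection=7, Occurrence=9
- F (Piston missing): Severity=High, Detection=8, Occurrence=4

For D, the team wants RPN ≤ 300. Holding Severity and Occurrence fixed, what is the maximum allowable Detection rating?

D: S=9, O=7, D=10 → current RPN = 630.
Fixed product = 63. Need 63 × D ≤ 300, so D ≤ 300/63 = 4.76.
Maximum integer Detection rating = 4 (gives RPN 252; D=5 would give 315 > 300).

4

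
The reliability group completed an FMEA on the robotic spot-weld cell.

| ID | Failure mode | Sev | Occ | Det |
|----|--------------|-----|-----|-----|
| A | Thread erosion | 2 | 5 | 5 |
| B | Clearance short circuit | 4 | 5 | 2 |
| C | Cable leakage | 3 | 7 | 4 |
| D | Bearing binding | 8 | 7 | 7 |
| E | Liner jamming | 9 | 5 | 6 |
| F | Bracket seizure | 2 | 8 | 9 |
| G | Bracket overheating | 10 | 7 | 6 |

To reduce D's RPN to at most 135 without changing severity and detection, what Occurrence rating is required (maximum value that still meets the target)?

D: S=8, O=7, D=7 → current RPN = 392.
Fixed product = 56. Need 56 × O ≤ 135, so O ≤ 135/56 = 2.41.
Maximum integer Occurrence rating = 2 (gives RPN 112; O=3 would give 168 > 135).

2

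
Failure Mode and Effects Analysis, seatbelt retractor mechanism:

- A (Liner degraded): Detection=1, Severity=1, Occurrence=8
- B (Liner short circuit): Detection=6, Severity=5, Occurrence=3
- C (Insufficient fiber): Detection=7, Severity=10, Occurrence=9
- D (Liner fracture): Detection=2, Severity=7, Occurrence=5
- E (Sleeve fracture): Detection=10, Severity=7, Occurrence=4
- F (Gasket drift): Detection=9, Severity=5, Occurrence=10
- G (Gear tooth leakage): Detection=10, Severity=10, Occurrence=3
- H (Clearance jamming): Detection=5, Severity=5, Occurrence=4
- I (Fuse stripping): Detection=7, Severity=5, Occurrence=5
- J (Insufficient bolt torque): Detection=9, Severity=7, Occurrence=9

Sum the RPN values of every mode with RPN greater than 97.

RPN = Severity × Occurrence × Detection:
  A: 1 × 8 × 1 = 8
  B: 5 × 3 × 6 = 90
  C: 10 × 9 × 7 = 630
  D: 7 × 5 × 2 = 70
  E: 7 × 4 × 10 = 280
  F: 5 × 10 × 9 = 450
  G: 10 × 3 × 10 = 300
  H: 5 × 4 × 5 = 100
  I: 5 × 5 × 7 = 175
  J: 7 × 9 × 9 = 567
RPN > 97: C (630), E (280), F (450), G (300), H (100), I (175), J (567).
Sum: 630 + 280 + 450 + 300 + 100 + 175 + 567 = 2502.

2502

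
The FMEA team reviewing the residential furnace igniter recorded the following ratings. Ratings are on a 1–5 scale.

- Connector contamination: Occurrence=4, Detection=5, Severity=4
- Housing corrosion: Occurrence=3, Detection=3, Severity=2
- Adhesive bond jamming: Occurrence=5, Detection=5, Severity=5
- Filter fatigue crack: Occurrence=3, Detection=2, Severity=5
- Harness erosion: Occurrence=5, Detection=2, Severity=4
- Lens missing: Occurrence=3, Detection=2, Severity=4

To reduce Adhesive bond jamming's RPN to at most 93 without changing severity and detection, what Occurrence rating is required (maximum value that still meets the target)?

3

Adhesive bond jamming: S=5, O=5, D=5 → current RPN = 125.
Fixed product = 25. Need 25 × O ≤ 93, so O ≤ 93/25 = 3.72.
Maximum integer Occurrence rating = 3 (gives RPN 75; O=4 would give 100 > 93).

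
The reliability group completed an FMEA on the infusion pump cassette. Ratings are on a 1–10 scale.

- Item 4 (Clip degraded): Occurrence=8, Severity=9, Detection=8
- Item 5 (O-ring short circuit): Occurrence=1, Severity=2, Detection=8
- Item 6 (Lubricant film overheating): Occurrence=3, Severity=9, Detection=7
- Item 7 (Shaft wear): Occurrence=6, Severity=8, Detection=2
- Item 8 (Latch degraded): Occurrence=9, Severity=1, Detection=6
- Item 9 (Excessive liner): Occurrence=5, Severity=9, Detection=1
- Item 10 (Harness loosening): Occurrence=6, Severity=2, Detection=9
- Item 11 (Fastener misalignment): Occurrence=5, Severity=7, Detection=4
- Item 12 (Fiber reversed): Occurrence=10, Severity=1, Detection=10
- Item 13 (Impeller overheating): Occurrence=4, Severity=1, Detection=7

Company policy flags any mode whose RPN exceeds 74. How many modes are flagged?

RPN = Severity × Occurrence × Detection:
  Item 4: 9 × 8 × 8 = 576
  Item 5: 2 × 1 × 8 = 16
  Item 6: 9 × 3 × 7 = 189
  Item 7: 8 × 6 × 2 = 96
  Item 8: 1 × 9 × 6 = 54
  Item 9: 9 × 5 × 1 = 45
  Item 10: 2 × 6 × 9 = 108
  Item 11: 7 × 5 × 4 = 140
  Item 12: 1 × 10 × 10 = 100
  Item 13: 1 × 4 × 7 = 28
Modes with RPN > 74: Item 4 (576), Item 6 (189), Item 7 (96), Item 10 (108), Item 11 (140), Item 12 (100) → 6.

6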